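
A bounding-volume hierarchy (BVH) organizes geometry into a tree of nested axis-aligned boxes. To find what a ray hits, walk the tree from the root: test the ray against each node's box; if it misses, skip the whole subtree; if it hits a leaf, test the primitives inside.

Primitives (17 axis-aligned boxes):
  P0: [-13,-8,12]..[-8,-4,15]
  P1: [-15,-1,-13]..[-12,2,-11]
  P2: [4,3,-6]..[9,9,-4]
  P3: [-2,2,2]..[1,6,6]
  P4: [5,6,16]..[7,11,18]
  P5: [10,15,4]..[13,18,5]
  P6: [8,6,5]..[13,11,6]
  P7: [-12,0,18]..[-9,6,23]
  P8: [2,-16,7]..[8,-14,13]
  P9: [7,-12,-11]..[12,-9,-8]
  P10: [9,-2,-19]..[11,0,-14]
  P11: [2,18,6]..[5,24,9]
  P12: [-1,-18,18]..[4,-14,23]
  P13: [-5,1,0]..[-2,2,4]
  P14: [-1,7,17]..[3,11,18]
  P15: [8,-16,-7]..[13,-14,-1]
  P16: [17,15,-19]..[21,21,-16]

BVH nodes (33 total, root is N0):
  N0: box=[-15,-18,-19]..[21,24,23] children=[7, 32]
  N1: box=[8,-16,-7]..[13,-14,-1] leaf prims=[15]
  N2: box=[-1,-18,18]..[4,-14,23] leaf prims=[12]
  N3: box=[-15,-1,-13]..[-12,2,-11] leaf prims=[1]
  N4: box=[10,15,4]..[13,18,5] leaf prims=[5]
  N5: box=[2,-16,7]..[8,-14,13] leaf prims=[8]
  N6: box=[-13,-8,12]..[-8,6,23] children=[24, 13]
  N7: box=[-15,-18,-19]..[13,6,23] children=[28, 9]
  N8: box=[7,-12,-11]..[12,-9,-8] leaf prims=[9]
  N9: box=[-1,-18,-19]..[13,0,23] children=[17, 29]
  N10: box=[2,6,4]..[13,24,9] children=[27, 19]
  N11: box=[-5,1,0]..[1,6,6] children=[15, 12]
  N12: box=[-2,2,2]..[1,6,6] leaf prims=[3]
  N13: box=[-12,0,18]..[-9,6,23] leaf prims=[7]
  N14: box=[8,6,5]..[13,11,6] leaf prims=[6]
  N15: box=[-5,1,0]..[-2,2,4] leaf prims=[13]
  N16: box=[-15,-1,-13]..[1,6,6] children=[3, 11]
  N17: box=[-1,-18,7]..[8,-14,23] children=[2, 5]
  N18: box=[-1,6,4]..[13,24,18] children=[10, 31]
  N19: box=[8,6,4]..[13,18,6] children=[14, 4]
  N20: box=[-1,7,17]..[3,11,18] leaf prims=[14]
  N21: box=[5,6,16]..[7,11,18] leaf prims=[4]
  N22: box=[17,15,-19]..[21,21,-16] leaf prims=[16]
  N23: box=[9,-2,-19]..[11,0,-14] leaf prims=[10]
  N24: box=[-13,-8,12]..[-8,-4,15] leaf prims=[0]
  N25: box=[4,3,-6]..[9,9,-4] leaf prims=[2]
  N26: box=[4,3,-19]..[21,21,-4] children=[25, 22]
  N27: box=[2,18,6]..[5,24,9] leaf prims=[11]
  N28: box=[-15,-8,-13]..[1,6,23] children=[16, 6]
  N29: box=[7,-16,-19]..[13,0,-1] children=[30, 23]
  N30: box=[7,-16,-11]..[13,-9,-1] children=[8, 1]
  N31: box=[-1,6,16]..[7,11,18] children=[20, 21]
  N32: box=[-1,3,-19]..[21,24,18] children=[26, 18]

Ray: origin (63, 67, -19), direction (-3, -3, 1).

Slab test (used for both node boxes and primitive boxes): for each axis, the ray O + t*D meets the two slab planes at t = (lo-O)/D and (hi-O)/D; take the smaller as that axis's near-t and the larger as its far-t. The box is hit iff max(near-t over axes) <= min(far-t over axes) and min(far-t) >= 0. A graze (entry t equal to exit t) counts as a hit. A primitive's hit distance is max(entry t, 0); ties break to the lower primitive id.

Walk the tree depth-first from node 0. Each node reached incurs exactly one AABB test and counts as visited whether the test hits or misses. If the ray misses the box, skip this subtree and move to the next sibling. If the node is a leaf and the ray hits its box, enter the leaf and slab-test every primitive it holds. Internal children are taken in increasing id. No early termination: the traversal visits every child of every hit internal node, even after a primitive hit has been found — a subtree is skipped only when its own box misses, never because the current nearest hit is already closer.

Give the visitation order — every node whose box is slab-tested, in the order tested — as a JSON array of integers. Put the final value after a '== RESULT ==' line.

Walk:
N0 x:[14,26] y:[43/3,85/3] z:[0,42] -> hit [43/3,26], descend [7, 32]
  N7 x:[50/3,26] y:[61/3,85/3] z:[0,42] -> hit [61/3,26], descend [9, 28]
    N9 x:[50/3,64/3] y:[67/3,85/3] z:[0,42] -> miss, prune
    N28 x:[62/3,26] y:[61/3,25] z:[6,42] -> hit [62/3,25], descend [6, 16]
      N6 x:[71/3,76/3] y:[61/3,25] z:[31,42] -> miss, prune
      N16 x:[62/3,26] y:[61/3,68/3] z:[6,25] -> hit [62/3,68/3], descend [3, 11]
        N3 x:[25,26] y:[65/3,68/3] z:[6,8] -> miss, prune
        N11 x:[62/3,68/3] y:[61/3,22] z:[19,25] -> hit [62/3,22], descend [12, 15]
          N12 x:[62/3,65/3] y:[61/3,65/3] z:[21,25] -> hit [21,65/3] leaf, test {P3@t=21}
          N15 x:[65/3,68/3] y:[65/3,22] z:[19,23] -> hit [65/3,22] leaf, test {P13@t=65/3}
  N32 x:[14,64/3] y:[43/3,64/3] z:[0,37] -> hit [43/3,64/3], descend [18, 26]
    N18 x:[50/3,64/3] y:[43/3,61/3] z:[23,37] -> miss, prune
    N26 x:[14,59/3] y:[46/3,64/3] z:[0,15] -> miss, prune

order=[0, 7, 9, 28, 6, 16, 3, 11, 12, 15, 32, 18, 26]  |boxes|=13  |leaves|=2  hit=P3

== RESULT ==
[0, 7, 9, 28, 6, 16, 3, 11, 12, 15, 32, 18, 26]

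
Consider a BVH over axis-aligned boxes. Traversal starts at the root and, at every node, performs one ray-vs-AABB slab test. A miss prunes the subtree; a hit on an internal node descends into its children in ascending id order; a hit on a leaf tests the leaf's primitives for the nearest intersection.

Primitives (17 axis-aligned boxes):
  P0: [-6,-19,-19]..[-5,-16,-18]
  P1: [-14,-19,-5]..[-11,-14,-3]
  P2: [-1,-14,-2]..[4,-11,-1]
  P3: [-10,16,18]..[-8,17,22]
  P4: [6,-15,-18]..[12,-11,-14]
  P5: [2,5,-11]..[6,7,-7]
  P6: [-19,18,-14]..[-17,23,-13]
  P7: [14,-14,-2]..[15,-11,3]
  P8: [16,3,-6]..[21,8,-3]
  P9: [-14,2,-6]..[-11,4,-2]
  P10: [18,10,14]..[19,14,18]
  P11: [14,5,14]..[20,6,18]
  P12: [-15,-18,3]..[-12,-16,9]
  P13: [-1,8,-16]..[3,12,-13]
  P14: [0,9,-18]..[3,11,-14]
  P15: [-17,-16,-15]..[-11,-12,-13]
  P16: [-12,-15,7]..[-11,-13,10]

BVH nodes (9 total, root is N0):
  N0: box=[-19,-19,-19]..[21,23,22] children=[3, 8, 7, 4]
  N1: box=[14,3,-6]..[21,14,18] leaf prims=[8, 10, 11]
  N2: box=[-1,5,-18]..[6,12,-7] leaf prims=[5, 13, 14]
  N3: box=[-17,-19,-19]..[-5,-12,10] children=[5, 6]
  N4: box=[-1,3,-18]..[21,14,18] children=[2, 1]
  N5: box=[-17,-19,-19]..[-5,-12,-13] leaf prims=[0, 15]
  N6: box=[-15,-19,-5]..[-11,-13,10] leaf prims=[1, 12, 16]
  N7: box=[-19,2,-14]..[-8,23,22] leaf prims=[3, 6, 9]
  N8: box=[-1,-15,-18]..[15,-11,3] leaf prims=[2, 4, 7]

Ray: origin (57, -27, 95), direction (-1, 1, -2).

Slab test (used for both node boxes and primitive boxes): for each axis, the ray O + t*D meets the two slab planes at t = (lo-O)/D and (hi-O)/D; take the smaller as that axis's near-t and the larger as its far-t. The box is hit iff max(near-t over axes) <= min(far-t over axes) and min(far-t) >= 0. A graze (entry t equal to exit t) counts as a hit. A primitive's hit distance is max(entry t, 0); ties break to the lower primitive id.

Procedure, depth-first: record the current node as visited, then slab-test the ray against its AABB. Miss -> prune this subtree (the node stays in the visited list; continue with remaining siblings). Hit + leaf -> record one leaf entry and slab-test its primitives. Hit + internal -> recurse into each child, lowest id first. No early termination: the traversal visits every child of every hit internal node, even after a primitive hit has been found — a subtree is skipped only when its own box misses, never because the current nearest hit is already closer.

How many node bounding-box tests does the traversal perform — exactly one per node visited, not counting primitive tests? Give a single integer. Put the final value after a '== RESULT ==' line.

Walk:
N0 x:[36,76] y:[8,50] z:[73/2,57] -> hit [73/2,50], descend [3, 4, 7, 8]
  N3 x:[62,74] y:[8,15] z:[85/2,57] -> miss, prune
  N4 x:[36,58] y:[30,41] z:[77/2,113/2] -> hit [77/2,41], descend [1, 2]
    N1 x:[36,43] y:[30,41] z:[77/2,101/2] -> hit [77/2,41] leaf, test {P8(miss), P10@t=77/2, P11(miss)}
    N2 x:[51,58] y:[32,39] z:[51,113/2] -> miss, prune
  N7 x:[65,76] y:[29,50] z:[73/2,109/2] -> miss, prune
  N8 x:[42,58] y:[12,16] z:[46,113/2] -> miss, prune

order=[0, 3, 4, 1, 2, 7, 8]  |boxes|=7  |leaves|=1  hit=P10

== RESULT ==
7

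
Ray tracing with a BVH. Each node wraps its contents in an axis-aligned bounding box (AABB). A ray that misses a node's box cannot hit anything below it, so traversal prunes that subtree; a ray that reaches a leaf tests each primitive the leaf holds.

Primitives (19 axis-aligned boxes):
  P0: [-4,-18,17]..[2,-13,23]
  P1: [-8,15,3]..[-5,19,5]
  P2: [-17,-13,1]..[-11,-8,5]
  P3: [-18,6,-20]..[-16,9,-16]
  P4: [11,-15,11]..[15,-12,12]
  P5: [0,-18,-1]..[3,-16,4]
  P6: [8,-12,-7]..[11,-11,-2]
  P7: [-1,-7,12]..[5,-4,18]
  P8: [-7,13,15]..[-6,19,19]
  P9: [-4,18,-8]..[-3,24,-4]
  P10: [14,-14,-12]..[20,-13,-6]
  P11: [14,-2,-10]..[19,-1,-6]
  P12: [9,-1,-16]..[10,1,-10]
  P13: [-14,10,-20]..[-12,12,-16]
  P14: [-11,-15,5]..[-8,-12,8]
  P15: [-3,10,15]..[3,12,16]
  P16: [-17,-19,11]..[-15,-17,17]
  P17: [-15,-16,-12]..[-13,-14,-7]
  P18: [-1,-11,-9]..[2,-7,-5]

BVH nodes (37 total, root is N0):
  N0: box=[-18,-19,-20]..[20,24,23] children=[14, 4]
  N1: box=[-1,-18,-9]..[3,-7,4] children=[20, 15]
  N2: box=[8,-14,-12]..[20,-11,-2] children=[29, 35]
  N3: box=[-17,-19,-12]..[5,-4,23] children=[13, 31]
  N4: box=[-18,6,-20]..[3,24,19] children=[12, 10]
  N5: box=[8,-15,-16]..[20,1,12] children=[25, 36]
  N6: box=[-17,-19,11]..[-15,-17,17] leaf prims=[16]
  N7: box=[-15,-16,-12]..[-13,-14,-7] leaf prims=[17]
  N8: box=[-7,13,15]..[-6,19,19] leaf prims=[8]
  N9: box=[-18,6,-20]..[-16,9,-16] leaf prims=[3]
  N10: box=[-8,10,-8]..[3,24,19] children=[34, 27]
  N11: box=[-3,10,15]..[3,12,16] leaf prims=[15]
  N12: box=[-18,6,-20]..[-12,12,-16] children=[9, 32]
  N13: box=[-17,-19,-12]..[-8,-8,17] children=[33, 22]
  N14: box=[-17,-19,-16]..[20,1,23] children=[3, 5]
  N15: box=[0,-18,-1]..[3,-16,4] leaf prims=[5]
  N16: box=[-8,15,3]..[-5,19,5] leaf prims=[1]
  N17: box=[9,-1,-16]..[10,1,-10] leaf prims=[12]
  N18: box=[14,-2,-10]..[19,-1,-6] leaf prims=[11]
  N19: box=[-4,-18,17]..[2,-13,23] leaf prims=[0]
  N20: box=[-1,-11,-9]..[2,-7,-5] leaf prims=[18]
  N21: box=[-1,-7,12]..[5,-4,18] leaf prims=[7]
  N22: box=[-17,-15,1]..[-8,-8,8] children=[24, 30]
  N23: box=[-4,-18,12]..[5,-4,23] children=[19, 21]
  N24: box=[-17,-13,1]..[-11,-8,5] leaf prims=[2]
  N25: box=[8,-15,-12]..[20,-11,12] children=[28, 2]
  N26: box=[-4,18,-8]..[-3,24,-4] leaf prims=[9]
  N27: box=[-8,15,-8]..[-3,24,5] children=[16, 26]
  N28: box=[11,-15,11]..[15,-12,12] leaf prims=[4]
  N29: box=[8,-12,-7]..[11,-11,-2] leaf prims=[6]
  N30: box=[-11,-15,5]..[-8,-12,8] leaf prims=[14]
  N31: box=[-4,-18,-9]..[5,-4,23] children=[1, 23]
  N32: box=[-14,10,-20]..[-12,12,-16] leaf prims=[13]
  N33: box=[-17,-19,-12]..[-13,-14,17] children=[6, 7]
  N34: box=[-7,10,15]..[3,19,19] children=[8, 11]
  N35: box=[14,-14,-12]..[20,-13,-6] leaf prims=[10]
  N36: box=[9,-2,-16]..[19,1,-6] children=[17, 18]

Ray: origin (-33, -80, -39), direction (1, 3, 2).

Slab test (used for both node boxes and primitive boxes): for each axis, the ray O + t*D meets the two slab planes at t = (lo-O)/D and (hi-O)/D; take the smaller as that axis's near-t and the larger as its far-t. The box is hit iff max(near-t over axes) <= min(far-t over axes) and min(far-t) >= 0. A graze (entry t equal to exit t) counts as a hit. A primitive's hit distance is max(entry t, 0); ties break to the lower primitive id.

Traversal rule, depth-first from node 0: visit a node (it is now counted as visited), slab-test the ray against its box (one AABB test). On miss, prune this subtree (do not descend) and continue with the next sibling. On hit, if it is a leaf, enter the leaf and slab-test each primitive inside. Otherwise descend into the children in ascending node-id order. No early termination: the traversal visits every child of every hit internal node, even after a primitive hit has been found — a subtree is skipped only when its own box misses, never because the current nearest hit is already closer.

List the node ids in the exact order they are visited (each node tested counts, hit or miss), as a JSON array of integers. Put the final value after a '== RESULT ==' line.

Traverse from the root:
N0 x:[15,53] y:[61/3,104/3] z:[19/2,31] -> hit [61/3,31], descend [4, 14]
  N4 x:[15,36] y:[86/3,104/3] z:[19/2,29] -> hit [86/3,29], descend [10, 12]
    N10 x:[25,36] y:[30,104/3] z:[31/2,29] -> miss, prune
    N12 x:[15,21] y:[86/3,92/3] z:[19/2,23/2] -> miss, prune
  N14 x:[16,53] y:[61/3,27] z:[23/2,31] -> hit [61/3,27], descend [3, 5]
    N3 x:[16,38] y:[61/3,76/3] z:[27/2,31] -> hit [61/3,76/3], descend [13, 31]
      N13 x:[16,25] y:[61/3,24] z:[27/2,28] -> hit [61/3,24], descend [22, 33]
        N22 x:[16,25] y:[65/3,24] z:[20,47/2] -> hit [65/3,47/2], descend [24, 30]
          N24 x:[16,22] y:[67/3,24] z:[20,22] -> miss, prune
          N30 x:[22,25] y:[65/3,68/3] z:[22,47/2] -> hit [22,68/3] leaf, test {P14@t=22}
        N33 x:[16,20] y:[61/3,22] z:[27/2,28] -> miss, prune
      N31 x:[29,38] y:[62/3,76/3] z:[15,31] -> miss, prune
    N5 x:[41,53] y:[65/3,27] z:[23/2,51/2] -> miss, prune

order=[0, 4, 10, 12, 14, 3, 13, 22, 24, 30, 33, 31, 5]  |boxes|=13  |leaves|=1  hit=P14

== RESULT ==
[0, 4, 10, 12, 14, 3, 13, 22, 24, 30, 33, 31, 5]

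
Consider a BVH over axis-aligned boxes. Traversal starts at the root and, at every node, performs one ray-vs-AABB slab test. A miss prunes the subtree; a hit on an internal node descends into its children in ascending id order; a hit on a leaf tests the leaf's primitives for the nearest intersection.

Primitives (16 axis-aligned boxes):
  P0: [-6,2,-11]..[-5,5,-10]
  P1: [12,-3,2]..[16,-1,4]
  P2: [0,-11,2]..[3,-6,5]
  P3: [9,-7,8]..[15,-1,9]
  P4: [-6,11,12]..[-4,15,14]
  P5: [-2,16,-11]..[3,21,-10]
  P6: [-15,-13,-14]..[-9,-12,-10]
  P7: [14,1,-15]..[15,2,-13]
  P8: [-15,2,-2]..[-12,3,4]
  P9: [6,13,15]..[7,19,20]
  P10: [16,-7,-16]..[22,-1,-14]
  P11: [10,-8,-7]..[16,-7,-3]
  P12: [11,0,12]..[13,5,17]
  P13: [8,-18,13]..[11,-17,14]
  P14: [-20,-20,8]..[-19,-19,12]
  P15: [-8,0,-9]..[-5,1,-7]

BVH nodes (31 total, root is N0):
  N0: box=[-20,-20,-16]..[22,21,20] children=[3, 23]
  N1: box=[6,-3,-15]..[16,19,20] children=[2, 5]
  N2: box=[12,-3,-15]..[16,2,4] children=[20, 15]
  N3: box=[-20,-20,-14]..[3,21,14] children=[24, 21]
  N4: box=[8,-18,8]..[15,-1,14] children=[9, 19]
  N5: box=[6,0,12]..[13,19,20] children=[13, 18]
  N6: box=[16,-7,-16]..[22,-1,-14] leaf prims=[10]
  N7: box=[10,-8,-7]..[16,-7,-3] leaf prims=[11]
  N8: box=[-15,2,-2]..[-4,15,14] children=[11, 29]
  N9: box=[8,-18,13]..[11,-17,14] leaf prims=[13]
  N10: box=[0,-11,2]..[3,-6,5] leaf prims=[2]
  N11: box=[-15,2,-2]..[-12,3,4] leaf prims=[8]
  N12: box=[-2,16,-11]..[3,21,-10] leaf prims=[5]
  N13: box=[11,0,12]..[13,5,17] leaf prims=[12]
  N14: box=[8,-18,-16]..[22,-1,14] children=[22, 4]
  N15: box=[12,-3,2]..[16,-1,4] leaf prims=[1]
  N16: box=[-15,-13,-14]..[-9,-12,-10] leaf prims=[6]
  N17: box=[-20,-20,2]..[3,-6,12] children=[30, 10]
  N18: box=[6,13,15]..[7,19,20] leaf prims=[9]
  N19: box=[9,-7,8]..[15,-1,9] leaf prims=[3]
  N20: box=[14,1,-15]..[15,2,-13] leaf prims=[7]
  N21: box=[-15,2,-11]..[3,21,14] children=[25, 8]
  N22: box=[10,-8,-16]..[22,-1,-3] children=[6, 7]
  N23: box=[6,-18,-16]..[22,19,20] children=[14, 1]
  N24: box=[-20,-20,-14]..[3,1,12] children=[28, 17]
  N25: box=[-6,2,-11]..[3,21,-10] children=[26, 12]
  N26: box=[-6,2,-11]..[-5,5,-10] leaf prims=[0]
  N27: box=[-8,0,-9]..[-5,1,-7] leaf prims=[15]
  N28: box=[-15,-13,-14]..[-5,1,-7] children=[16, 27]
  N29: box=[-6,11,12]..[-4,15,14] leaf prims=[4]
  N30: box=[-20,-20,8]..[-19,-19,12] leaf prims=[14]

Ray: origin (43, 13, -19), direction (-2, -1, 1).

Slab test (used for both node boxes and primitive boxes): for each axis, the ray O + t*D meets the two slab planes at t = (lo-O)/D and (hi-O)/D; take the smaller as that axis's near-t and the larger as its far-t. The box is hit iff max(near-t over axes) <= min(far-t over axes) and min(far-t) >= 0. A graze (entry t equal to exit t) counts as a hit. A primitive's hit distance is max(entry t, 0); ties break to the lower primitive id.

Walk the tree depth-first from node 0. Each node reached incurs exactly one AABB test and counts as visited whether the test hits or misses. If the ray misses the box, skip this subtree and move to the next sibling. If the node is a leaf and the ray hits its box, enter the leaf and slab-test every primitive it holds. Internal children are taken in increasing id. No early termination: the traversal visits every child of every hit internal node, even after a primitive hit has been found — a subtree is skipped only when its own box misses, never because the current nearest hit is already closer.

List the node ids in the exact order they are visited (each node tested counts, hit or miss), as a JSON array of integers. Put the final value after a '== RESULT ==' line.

Trace the traversal:
N0 x:[21/2,63/2] y:[-8,33] z:[3,39] -> hit [21/2,63/2], descend [3, 23]
  N3 x:[20,63/2] y:[-8,33] z:[5,33] -> hit [20,63/2], descend [21, 24]
    N21 x:[20,29] y:[-8,11] z:[8,33] -> miss, prune
    N24 x:[20,63/2] y:[12,33] z:[5,31] -> hit [20,31], descend [17, 28]
      N17 x:[20,63/2] y:[19,33] z:[21,31] -> hit [21,31], descend [10, 30]
        N10 x:[20,43/2] y:[19,24] z:[21,24] -> hit [21,43/2] leaf, test {P2@t=21}
        N30 x:[31,63/2] y:[32,33] z:[27,31] -> miss, prune
      N28 x:[24,29] y:[12,26] z:[5,12] -> miss, prune
  N23 x:[21/2,37/2] y:[-6,31] z:[3,39] -> hit [21/2,37/2], descend [1, 14]
    N1 x:[27/2,37/2] y:[-6,16] z:[4,39] -> hit [27/2,16], descend [2, 5]
      N2 x:[27/2,31/2] y:[11,16] z:[4,23] -> hit [27/2,31/2], descend [15, 20]
        N15 x:[27/2,31/2] y:[14,16] z:[21,23] -> miss, prune
        N20 x:[14,29/2] y:[11,12] z:[4,6] -> miss, prune
      N5 x:[15,37/2] y:[-6,13] z:[31,39] -> miss, prune
    N14 x:[21/2,35/2] y:[14,31] z:[3,33] -> hit [14,35/2], descend [4, 22]
      N4 x:[14,35/2] y:[14,31] z:[27,33] -> miss, prune
      N22 x:[21/2,33/2] y:[14,21] z:[3,16] -> hit [14,16], descend [6, 7]
        N6 x:[21/2,27/2] y:[14,20] z:[3,5] -> miss, prune
        N7 x:[27/2,33/2] y:[20,21] z:[12,16] -> miss, prune

order=[0, 3, 21, 24, 17, 10, 30, 28, 23, 1, 2, 15, 20, 5, 14, 4, 22, 6, 7]  |boxes|=19  |leaves|=1  hit=P2

== RESULT ==
[0, 3, 21, 24, 17, 10, 30, 28, 23, 1, 2, 15, 20, 5, 14, 4, 22, 6, 7]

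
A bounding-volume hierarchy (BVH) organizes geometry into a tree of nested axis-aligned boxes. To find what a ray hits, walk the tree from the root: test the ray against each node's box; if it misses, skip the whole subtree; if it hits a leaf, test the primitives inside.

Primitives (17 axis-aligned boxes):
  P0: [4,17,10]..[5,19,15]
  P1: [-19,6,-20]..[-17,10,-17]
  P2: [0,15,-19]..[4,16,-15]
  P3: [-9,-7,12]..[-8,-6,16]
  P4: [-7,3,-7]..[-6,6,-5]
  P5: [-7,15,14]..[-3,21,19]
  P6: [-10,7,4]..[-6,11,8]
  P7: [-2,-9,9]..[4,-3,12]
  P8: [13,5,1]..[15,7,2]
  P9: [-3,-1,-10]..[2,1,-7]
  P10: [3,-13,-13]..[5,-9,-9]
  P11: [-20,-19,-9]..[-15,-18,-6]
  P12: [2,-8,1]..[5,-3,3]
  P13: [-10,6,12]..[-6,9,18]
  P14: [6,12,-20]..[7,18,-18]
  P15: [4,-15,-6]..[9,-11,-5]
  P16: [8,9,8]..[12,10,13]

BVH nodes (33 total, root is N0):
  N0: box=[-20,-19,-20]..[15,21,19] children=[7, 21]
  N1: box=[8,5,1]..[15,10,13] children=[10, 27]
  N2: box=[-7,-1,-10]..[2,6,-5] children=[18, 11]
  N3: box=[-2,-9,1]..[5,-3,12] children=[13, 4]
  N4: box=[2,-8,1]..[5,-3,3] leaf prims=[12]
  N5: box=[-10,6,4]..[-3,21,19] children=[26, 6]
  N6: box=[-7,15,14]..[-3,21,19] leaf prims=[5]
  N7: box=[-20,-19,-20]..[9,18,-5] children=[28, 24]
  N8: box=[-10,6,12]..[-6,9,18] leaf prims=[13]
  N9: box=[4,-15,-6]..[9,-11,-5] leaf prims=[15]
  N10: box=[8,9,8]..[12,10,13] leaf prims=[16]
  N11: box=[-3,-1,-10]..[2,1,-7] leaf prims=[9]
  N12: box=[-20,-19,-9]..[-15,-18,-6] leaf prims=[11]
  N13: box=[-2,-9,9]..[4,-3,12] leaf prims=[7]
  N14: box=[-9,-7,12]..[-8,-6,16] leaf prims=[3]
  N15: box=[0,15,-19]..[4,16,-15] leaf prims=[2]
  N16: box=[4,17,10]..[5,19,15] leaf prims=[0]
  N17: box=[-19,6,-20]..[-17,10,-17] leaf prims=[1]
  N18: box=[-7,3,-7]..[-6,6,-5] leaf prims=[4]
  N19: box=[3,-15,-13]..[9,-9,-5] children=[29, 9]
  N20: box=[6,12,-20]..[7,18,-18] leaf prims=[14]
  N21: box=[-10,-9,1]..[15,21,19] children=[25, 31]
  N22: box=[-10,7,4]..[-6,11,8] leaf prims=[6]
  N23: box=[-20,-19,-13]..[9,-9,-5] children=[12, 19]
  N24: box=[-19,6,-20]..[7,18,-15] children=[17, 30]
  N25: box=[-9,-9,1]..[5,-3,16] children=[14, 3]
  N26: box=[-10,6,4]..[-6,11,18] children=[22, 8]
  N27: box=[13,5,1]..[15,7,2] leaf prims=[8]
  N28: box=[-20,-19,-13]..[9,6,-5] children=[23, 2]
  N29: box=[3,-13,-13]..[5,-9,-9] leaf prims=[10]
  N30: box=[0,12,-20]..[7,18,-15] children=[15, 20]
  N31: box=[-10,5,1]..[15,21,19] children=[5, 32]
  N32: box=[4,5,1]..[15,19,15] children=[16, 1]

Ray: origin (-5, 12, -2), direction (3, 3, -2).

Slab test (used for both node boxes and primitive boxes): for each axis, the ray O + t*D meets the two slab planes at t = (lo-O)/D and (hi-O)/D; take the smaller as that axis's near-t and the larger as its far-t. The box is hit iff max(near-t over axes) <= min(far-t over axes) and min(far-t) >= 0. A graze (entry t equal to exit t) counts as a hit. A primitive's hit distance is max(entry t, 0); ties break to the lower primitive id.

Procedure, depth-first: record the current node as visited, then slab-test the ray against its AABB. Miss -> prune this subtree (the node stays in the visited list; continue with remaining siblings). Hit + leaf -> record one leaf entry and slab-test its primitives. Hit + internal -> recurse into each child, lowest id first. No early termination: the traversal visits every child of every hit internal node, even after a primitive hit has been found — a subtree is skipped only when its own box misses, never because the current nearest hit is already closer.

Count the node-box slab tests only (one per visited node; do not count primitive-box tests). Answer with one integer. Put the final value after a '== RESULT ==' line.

Trace the traversal:
N0 x:[-5,20/3] y:[-31/3,3] z:[-21/2,9] -> hit [-5,3], descend [7, 21]
  N7 x:[-5,14/3] y:[-31/3,2] z:[3/2,9] -> hit [3/2,2], descend [24, 28]
    N24 x:[-14/3,4] y:[-2,2] z:[13/2,9] -> miss, prune
    N28 x:[-5,14/3] y:[-31/3,-2] z:[3/2,11/2] -> miss, prune
  N21 x:[-5/3,20/3] y:[-7,3] z:[-21/2,-3/2] -> miss, prune

order=[0, 7, 24, 28, 21]  |boxes|=5  |leaves|=0  hit=miss

== RESULT ==
5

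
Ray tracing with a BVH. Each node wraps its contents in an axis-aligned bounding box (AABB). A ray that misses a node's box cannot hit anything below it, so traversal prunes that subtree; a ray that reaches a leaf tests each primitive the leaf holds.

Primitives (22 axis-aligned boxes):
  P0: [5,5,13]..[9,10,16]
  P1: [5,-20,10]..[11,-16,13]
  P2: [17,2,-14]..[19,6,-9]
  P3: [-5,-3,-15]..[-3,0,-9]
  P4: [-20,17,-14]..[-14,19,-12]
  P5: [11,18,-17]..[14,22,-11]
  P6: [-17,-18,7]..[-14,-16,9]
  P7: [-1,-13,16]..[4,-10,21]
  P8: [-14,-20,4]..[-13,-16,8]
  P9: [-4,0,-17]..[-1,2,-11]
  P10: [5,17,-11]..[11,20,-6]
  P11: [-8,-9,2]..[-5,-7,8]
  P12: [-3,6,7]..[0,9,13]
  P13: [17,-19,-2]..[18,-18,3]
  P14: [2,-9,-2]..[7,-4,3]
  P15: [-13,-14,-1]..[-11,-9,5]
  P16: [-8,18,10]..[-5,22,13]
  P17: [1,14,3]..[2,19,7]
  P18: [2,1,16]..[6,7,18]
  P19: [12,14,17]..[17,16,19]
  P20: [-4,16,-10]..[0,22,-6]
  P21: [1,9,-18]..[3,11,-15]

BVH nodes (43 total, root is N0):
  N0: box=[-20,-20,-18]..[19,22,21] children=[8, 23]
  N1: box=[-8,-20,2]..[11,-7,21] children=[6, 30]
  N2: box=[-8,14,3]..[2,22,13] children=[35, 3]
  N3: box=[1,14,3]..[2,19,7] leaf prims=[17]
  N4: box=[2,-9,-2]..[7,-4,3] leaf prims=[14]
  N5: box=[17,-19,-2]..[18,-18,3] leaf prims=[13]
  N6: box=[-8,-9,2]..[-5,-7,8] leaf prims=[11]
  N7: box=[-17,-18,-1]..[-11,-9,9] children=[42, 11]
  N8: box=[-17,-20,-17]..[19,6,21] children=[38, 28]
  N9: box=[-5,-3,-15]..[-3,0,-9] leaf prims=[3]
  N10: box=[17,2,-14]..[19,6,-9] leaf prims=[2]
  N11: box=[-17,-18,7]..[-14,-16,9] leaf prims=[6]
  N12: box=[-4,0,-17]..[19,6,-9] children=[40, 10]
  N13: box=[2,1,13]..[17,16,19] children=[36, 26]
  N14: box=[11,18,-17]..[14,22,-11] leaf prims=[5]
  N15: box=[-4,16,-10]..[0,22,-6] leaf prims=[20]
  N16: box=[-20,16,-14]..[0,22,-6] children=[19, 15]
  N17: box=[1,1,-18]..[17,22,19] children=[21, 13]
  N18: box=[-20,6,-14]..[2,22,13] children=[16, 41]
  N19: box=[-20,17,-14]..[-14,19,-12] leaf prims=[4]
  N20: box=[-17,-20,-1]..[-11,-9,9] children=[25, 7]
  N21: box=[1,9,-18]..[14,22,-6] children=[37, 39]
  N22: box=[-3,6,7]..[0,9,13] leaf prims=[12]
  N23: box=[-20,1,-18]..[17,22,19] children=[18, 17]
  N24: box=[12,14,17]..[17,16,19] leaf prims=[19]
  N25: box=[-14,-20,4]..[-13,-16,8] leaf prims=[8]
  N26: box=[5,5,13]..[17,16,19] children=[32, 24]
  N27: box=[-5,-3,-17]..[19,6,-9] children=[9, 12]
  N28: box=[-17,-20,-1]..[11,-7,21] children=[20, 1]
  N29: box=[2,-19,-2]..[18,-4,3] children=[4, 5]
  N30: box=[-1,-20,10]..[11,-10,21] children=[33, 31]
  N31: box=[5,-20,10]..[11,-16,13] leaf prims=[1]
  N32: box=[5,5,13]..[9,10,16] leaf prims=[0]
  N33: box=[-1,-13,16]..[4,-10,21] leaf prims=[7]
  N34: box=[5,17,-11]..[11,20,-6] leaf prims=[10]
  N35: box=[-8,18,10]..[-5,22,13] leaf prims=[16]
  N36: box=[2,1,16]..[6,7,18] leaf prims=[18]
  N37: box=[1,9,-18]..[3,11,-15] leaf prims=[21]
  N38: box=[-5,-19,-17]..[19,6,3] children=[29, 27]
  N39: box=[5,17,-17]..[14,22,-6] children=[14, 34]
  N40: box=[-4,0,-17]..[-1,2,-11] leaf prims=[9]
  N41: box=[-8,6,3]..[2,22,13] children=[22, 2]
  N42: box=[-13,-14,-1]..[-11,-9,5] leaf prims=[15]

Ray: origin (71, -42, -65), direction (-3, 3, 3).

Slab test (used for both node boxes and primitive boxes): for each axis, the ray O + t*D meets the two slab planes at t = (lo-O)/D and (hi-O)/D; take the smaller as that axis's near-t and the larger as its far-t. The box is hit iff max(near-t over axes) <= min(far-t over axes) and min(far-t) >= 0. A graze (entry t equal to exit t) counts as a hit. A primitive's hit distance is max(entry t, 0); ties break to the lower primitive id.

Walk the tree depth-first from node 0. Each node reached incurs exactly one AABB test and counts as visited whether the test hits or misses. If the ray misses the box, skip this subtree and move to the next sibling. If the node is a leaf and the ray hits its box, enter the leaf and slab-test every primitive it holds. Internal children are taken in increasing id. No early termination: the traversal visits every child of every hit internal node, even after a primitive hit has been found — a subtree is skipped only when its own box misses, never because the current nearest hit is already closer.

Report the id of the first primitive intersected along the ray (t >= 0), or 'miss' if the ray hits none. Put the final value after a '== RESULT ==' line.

Walk:
N0 x:[52/3,91/3] y:[22/3,64/3] z:[47/3,86/3] -> hit [52/3,64/3], descend [8, 23]
  N8 x:[52/3,88/3] y:[22/3,16] z:[16,86/3] -> miss, prune
  N23 x:[18,91/3] y:[43/3,64/3] z:[47/3,28] -> hit [18,64/3], descend [17, 18]
    N17 x:[18,70/3] y:[43/3,64/3] z:[47/3,28] -> hit [18,64/3], descend [13, 21]
      N13 x:[18,23] y:[43/3,58/3] z:[26,28] -> miss, prune
      N21 x:[19,70/3] y:[17,64/3] z:[47/3,59/3] -> hit [19,59/3], descend [37, 39]
        N37 x:[68/3,70/3] y:[17,53/3] z:[47/3,50/3] -> miss, prune
        N39 x:[19,22] y:[59/3,64/3] z:[16,59/3] -> hit [59/3,59/3], descend [14, 34]
          N14 x:[19,20] y:[20,64/3] z:[16,18] -> miss, prune
          N34 x:[20,22] y:[59/3,62/3] z:[18,59/3] -> miss, prune
    N18 x:[23,91/3] y:[16,64/3] z:[17,26] -> miss, prune

Visited [0, 8, 23, 17, 13, 21, 37, 39, 14, 34, 18]. Tests: 11 box, 0 leaf. Nearest: miss.

== RESULT ==
miss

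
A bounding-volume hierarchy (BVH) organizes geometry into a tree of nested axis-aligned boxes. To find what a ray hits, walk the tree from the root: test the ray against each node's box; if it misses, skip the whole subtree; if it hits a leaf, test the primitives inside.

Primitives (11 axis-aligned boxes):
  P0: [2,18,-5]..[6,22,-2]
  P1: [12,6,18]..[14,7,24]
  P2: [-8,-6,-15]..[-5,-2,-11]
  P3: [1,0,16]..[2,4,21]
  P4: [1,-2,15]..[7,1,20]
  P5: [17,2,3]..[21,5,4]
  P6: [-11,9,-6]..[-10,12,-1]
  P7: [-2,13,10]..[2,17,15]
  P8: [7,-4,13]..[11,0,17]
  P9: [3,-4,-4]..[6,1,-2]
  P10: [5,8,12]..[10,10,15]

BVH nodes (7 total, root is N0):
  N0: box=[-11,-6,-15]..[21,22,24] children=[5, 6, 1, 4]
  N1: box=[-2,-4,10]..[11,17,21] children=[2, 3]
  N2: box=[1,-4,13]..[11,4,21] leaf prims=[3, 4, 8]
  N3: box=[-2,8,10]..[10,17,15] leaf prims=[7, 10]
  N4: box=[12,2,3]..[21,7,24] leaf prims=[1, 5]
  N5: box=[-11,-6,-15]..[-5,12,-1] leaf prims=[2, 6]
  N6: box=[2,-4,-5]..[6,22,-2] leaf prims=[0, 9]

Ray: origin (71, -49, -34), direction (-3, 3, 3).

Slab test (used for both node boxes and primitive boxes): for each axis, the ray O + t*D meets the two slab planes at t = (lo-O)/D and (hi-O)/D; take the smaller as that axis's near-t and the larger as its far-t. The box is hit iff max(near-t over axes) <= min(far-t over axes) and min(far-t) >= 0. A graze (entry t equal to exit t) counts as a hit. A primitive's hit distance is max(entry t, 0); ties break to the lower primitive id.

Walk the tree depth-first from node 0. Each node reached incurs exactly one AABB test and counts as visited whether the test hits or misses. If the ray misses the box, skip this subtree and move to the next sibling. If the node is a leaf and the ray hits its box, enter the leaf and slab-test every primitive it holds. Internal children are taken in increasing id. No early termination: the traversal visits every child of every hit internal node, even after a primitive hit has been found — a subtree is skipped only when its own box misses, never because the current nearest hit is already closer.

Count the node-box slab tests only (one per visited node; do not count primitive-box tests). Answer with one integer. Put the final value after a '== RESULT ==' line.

Traverse from the root:
N0 x:[50/3,82/3] y:[43/3,71/3] z:[19/3,58/3] -> hit [50/3,58/3], descend [1, 4, 5, 6]
  N1 x:[20,73/3] y:[15,22] z:[44/3,55/3] -> miss, prune
  N4 x:[50/3,59/3] y:[17,56/3] z:[37/3,58/3] -> hit [17,56/3] leaf, test {P1(miss), P5(miss)}
  N5 x:[76/3,82/3] y:[43/3,61/3] z:[19/3,11] -> miss, prune
  N6 x:[65/3,23] y:[15,71/3] z:[29/3,32/3] -> miss, prune

Visited [0, 1, 4, 5, 6]. Tests: 5 box, 1 leaf. Nearest: miss.

== RESULT ==
5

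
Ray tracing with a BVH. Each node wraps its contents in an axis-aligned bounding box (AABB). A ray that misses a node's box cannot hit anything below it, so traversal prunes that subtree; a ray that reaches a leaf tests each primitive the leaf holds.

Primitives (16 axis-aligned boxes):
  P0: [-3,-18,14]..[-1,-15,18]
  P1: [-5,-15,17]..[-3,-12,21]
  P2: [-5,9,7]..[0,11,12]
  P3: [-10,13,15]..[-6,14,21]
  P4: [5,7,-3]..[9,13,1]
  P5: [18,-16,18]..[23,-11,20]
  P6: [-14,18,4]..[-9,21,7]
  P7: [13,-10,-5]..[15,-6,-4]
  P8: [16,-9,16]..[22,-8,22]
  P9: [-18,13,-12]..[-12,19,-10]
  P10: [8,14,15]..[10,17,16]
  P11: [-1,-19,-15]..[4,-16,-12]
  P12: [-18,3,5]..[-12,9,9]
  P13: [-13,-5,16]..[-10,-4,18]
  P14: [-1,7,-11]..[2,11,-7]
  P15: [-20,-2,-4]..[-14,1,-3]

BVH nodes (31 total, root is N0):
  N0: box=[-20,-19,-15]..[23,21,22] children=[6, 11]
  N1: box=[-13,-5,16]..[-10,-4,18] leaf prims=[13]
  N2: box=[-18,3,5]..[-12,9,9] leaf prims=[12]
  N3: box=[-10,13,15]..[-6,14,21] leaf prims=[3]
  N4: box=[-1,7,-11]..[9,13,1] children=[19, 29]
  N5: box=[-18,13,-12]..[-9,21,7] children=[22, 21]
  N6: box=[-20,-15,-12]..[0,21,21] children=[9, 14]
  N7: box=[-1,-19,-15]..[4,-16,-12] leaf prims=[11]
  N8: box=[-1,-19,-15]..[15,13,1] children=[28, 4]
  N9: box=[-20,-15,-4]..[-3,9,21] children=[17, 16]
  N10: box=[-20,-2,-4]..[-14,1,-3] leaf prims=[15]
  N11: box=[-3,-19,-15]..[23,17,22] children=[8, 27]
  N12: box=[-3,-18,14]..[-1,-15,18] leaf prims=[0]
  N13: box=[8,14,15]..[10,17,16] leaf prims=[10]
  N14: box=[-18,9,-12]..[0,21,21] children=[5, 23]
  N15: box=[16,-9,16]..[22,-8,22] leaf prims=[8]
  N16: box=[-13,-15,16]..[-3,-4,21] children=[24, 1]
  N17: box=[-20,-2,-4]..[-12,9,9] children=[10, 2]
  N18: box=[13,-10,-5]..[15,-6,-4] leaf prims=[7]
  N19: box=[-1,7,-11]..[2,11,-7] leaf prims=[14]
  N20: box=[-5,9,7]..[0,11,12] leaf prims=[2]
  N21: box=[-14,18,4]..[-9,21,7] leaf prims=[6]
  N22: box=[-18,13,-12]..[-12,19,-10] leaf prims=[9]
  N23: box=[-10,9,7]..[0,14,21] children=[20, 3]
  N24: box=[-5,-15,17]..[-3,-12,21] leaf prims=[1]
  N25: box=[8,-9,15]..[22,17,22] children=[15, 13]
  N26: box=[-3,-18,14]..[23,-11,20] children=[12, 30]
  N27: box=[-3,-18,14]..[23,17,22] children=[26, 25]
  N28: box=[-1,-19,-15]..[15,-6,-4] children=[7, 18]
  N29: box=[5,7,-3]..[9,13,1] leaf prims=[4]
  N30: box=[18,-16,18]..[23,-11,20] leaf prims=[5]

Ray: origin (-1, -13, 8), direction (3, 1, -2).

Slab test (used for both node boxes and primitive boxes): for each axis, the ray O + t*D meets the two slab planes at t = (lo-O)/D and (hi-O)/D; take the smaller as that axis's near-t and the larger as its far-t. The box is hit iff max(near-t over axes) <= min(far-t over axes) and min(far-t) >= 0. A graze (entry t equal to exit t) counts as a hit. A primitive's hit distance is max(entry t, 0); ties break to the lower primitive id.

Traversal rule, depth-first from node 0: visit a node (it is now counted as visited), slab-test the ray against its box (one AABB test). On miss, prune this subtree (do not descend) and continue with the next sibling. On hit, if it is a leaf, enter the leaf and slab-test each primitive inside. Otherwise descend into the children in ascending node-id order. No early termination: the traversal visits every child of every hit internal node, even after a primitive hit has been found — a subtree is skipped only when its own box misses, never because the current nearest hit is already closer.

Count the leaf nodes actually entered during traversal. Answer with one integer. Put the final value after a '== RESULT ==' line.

Traverse from the root:
N0 x:[-19/3,8] y:[-6,34] z:[-7,23/2] -> hit [-6,8], descend [6, 11]
  N6 x:[-19/3,1/3] y:[-2,34] z:[-13/2,10] -> hit [-2,1/3], descend [9, 14]
    N9 x:[-19/3,-2/3] y:[-2,22] z:[-13/2,6] -> miss, prune
    N14 x:[-17/3,1/3] y:[22,34] z:[-13/2,10] -> miss, prune
  N11 x:[-2/3,8] y:[-6,30] z:[-7,23/2] -> hit [-2/3,8], descend [8, 27]
    N8 x:[0,16/3] y:[-6,26] z:[7/2,23/2] -> hit [7/2,16/3], descend [4, 28]
      N4 x:[0,10/3] y:[20,26] z:[7/2,19/2] -> miss, prune
      N28 x:[0,16/3] y:[-6,7] z:[6,23/2] -> miss, prune
    N27 x:[-2/3,8] y:[-5,30] z:[-7,-3] -> miss, prune

Summary -> nodes [0, 6, 9, 14, 11, 8, 4, 28, 27]; box-tests=9; leaf-entries=0; first=miss

== RESULT ==
0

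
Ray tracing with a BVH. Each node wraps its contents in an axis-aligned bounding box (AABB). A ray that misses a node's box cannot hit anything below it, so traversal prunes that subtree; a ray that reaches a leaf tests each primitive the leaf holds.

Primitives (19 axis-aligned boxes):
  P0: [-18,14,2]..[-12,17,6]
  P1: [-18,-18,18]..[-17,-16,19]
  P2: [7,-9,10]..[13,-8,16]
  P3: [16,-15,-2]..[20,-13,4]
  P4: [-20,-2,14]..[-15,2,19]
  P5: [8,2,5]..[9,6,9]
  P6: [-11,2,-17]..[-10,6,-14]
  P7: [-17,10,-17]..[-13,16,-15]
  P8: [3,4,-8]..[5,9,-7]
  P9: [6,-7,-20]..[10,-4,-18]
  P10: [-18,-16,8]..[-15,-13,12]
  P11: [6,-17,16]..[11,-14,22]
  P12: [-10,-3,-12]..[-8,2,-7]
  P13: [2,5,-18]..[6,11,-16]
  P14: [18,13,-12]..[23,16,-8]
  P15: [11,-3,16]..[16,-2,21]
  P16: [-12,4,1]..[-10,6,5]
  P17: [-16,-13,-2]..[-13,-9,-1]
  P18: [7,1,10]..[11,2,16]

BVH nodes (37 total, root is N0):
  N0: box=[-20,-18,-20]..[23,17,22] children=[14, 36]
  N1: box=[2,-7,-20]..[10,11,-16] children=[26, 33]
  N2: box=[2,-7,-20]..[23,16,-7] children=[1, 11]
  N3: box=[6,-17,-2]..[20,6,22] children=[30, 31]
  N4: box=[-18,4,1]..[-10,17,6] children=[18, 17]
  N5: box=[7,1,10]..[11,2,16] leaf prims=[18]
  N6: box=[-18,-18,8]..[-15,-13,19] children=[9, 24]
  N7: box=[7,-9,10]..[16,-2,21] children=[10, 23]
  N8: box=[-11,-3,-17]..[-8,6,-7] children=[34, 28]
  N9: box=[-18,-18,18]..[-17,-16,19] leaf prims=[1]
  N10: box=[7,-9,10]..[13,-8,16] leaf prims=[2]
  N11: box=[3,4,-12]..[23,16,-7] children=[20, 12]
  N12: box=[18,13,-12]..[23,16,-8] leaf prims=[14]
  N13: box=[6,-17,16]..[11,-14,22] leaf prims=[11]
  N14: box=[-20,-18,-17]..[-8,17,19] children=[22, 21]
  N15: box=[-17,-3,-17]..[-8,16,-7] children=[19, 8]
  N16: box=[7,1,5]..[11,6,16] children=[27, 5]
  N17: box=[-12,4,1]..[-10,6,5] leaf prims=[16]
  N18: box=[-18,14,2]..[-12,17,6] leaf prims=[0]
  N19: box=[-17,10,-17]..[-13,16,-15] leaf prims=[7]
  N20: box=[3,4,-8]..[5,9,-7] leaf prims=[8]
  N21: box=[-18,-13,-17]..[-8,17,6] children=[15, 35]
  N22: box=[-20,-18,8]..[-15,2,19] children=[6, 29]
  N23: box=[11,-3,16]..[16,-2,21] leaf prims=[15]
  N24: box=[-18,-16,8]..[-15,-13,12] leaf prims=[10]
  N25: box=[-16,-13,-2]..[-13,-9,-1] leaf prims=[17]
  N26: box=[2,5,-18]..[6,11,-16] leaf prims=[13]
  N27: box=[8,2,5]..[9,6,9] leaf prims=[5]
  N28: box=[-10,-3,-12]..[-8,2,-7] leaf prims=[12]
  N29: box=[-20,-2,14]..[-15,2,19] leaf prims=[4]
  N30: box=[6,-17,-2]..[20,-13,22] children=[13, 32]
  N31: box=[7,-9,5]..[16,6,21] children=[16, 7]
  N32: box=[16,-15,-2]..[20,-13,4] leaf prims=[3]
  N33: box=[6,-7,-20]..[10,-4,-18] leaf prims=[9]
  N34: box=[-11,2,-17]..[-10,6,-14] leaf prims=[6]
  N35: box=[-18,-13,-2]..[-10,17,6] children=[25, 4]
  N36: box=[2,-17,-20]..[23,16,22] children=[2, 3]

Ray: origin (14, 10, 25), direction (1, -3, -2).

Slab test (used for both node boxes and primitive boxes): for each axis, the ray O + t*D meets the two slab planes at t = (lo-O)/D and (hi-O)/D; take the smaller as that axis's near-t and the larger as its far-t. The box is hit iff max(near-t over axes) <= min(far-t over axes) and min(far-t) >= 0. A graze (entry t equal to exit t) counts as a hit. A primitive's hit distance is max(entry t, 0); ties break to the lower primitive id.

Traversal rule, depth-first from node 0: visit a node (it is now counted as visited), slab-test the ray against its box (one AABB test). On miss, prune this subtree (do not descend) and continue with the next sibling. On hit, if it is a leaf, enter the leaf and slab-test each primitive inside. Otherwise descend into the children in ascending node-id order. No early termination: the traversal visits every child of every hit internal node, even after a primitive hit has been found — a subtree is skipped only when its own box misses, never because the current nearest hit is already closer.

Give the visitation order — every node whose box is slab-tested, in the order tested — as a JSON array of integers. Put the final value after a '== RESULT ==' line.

Trace the traversal:
N0 x:[-34,9] y:[-7/3,28/3] z:[3/2,45/2] -> hit [3/2,9], descend [14, 36]
  N14 x:[-34,-22] y:[-7/3,28/3] z:[3,21] -> miss, prune
  N36 x:[-12,9] y:[-2,9] z:[3/2,45/2] -> hit [3/2,9], descend [2, 3]
    N2 x:[-12,9] y:[-2,17/3] z:[16,45/2] -> miss, prune
    N3 x:[-8,6] y:[4/3,9] z:[3/2,27/2] -> hit [3/2,6], descend [30, 31]
      N30 x:[-8,6] y:[23/3,9] z:[3/2,27/2] -> miss, prune
      N31 x:[-7,2] y:[4/3,19/3] z:[2,10] -> hit [2,2], descend [7, 16]
        N7 x:[-7,2] y:[4,19/3] z:[2,15/2] -> miss, prune
        N16 x:[-7,-3] y:[4/3,3] z:[9/2,10] -> miss, prune

order=[0, 14, 36, 2, 3, 30, 31, 7, 16]  |boxes|=9  |leaves|=0  hit=miss

== RESULT ==
[0, 14, 36, 2, 3, 30, 31, 7, 16]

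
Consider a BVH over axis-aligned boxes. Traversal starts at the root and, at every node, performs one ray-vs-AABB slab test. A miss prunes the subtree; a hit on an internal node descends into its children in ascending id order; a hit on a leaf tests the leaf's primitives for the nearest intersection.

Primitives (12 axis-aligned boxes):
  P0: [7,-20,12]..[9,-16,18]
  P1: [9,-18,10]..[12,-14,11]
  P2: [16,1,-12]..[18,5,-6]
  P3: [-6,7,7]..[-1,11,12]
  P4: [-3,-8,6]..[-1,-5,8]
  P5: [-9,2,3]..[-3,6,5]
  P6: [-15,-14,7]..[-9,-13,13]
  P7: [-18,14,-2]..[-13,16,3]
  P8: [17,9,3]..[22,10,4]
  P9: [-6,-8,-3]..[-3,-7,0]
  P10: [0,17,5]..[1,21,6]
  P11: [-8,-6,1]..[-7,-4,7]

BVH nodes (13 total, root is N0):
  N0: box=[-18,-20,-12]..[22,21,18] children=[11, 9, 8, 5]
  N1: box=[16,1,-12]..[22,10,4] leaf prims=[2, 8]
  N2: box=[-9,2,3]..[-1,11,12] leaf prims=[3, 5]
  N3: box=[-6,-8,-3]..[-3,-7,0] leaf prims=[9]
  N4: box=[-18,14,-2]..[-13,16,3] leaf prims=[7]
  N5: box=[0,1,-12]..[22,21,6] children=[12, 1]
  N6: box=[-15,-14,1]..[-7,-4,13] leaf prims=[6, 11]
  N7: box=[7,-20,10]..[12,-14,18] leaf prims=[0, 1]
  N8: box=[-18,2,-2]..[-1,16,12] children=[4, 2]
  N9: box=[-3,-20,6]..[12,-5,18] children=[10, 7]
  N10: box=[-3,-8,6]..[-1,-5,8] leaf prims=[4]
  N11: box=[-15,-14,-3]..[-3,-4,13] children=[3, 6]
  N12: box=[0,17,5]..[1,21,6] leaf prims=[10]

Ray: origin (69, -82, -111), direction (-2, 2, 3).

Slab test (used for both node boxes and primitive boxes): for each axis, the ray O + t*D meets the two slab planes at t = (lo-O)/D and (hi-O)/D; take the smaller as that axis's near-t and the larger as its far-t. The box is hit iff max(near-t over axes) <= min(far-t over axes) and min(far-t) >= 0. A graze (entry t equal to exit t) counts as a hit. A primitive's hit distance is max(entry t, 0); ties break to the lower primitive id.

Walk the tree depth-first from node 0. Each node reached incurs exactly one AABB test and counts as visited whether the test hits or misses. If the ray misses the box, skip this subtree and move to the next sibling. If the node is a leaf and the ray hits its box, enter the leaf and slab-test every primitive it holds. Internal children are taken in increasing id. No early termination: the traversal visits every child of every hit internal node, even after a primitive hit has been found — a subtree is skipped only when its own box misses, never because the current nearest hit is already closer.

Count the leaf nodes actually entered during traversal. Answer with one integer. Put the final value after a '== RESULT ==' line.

Trace the traversal:
N0 x:[47/2,87/2] y:[31,103/2] z:[33,43] -> hit [33,43], descend [5, 8, 9, 11]
  N5 x:[47/2,69/2] y:[83/2,103/2] z:[33,39] -> miss, prune
  N8 x:[35,87/2] y:[42,49] z:[109/3,41] -> miss, prune
  N9 x:[57/2,36] y:[31,77/2] z:[39,43] -> miss, prune
  N11 x:[36,42] y:[34,39] z:[36,124/3] -> hit [36,39], descend [3, 6]
    N3 x:[36,75/2] y:[37,75/2] z:[36,37] -> hit [37,37] leaf, test {P9@t=37}
    N6 x:[38,42] y:[34,39] z:[112/3,124/3] -> hit [38,39] leaf, test {P6(miss), P11@t=38}

7 AABB tests over nodes [0, 5, 8, 9, 11, 3, 6]; 2 leaves entered; closest P9.

== RESULT ==
2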